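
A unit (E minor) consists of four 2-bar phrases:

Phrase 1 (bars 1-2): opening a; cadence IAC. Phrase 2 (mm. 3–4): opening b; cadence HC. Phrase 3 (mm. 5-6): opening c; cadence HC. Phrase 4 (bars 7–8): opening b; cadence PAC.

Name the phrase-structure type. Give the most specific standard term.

contrasting double period

Four phrases in two halves: the first half (mm. 1-4) ends with a half cadence, the second (measures 5-8) with a perfect authentic cadence — a large antecedent–consequent pair, i.e. a double period.
Phrase 3 begins with different material from phrase 1, making it contrasting.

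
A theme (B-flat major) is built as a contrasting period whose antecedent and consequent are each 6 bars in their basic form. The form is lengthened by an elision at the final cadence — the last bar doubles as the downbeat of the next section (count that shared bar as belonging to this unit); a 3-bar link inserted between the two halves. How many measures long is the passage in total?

Basic contrasting period: 6 + 6 = 12 bars.
12 (basic form) + 3 (link) = 15.
The elision shares a bar with the next section but does not change this unit's count.

15 measures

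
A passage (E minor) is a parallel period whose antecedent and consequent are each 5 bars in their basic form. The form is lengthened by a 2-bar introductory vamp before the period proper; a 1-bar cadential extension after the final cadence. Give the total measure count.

13 measures

Basic parallel period: 5 + 5 = 10 bars.
10 (basic form) + 2 (introduction) + 1 (cadential extension) = 13.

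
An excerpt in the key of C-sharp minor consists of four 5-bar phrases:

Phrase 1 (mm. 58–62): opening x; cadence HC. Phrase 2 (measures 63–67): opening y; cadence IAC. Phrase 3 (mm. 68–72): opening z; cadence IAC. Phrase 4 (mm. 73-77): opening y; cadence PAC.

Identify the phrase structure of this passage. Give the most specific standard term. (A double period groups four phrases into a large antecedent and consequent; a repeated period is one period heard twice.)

contrasting double period

Four phrases in two halves: the first half (bars 58–67) ends with an imperfect authentic cadence, the second (bars 68–77) with a perfect authentic cadence — a large antecedent–consequent pair, i.e. a double period.
Phrase 3 begins with different material from phrase 1, making it contrasting.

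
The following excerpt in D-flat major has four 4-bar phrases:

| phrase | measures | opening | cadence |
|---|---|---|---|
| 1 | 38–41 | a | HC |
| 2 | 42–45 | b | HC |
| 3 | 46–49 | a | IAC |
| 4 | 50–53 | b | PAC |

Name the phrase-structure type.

Four phrases in two halves: the first half (mm. 38–45) ends with a half cadence, the second (mm. 46–53) with a perfect authentic cadence — a large antecedent–consequent pair, i.e. a double period.
Phrase 3 begins with the same material as phrase 1, making it parallel.

parallel double period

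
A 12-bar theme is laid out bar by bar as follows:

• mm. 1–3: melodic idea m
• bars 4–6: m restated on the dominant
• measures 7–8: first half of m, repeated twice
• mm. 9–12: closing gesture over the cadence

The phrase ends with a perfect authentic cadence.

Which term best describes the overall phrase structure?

Basic idea (mm. 1-3) + its repetition (mm. 4-6) form the presentation; fragmentation and cadence (mm. 7-12) form the continuation — the 12-bar whole is a sentence.

sentence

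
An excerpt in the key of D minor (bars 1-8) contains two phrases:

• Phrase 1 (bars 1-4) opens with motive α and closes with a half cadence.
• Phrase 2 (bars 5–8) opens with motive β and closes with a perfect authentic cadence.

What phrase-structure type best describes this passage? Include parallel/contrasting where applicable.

contrasting period

Phrase 1 ends with a half cadence (weaker) and phrase 2 with a perfect authentic cadence (stronger): antecedent + consequent = a period.
The two phrases open with different material (α / β), so the period is contrasting.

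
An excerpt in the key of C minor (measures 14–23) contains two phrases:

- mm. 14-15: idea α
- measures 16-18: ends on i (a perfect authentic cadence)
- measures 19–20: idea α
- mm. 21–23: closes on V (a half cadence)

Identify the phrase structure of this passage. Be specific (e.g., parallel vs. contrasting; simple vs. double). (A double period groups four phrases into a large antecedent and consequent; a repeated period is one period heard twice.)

phrase group

The second phrase closes with a half cadence, which is not stronger than the first phrase's perfect authentic cadence; without a weak→strong cadential pair there is no antecedent–consequent relationship, so this is a phrase group rather than a period.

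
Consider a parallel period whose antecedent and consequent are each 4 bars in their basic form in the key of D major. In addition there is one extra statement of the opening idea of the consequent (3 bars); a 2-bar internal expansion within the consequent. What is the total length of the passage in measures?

Basic parallel period: 4 + 4 = 8 bars.
8 (basic form) + 3 (extra statement) + 2 (internal expansion) = 13.

13 measures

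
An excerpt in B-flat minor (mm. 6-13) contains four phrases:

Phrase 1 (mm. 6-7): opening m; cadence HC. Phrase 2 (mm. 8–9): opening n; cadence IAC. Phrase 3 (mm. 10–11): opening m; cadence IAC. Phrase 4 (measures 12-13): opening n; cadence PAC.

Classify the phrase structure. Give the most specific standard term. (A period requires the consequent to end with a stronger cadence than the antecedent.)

parallel double period

Four phrases in two halves: the first half (mm. 6-9) ends with an imperfect authentic cadence, the second (measures 10-13) with a perfect authentic cadence — a large antecedent–consequent pair, i.e. a double period.
Phrase 3 begins with the same material as phrase 1, making it parallel.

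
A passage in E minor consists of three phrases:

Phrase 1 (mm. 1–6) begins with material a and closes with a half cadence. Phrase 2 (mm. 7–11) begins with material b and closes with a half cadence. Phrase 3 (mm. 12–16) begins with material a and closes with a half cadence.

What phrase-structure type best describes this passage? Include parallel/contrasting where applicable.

The final phrase closes with a half cadence, which is not stronger than the preceding half cadence; the 3 phrases lack an overall antecedent–consequent design and so form a phrase group.

phrase group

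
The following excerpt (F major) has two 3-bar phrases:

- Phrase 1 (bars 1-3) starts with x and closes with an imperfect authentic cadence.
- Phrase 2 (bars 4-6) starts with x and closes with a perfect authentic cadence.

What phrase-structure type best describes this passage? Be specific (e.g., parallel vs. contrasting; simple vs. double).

Phrase 1 ends with an imperfect authentic cadence (weaker) and phrase 2 with a perfect authentic cadence (stronger): antecedent + consequent = a period.
The two phrases open with the same material (x / x), so the period is parallel.

parallel period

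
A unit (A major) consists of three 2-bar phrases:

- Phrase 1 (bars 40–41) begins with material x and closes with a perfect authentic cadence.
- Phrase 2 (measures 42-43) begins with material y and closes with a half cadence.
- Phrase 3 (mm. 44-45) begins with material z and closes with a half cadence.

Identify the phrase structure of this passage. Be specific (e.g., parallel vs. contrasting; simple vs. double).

phrase group

The final phrase closes with a half cadence, which is not stronger than the preceding half cadence; the 3 phrases lack an overall antecedent–consequent design and so form a phrase group.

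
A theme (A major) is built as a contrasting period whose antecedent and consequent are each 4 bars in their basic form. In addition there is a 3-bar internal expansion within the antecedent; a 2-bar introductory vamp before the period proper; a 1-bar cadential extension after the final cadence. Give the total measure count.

Basic contrasting period: 4 + 4 = 8 bars.
8 (basic form) + 3 (internal expansion) + 2 (introduction) + 1 (cadential extension) = 14.

14 measures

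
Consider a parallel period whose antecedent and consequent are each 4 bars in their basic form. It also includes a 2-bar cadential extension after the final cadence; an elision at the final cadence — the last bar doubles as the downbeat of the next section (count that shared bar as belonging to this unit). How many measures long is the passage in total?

10 measures

Basic parallel period: 4 + 4 = 8 bars.
8 (basic form) + 2 (cadential extension) = 10.
The elision shares a bar with the next section but does not change this unit's count.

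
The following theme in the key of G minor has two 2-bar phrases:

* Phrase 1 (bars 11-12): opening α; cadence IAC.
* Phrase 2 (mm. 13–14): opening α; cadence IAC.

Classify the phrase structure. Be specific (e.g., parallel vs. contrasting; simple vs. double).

Both phrases have the same opening (α) and the same cadence (imperfect authentic cadence): the second is a restatement, not a consequent, so this is a repeated phrase rather than a period.

repeated phrase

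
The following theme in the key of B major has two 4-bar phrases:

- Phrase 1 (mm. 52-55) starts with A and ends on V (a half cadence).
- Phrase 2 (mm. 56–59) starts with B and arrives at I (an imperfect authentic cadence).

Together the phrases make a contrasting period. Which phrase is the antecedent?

The phrase ending with the weaker cadence (half cadence) is the antecedent; the one ending more conclusively (imperfect authentic cadence) is the consequent. The antecedent is phrase 1.

phrase 1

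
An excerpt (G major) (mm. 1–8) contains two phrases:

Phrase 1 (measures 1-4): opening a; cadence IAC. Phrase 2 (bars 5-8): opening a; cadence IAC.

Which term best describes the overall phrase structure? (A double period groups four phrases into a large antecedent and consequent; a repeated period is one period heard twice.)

repeated phrase

Both phrases have the same opening (a) and the same cadence (imperfect authentic cadence): the second is a restatement, not a consequent, so this is a repeated phrase rather than a period.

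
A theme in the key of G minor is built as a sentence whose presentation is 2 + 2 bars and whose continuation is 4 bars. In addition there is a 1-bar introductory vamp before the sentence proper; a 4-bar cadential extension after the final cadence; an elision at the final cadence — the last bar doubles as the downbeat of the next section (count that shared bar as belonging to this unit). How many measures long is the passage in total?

13 measures

Basic sentence: 2 + 2 + 4 = 8 bars.
8 (basic form) + 1 (introduction) + 4 (cadential extension) = 13.
The elision shares a bar with the next section but does not change this unit's count.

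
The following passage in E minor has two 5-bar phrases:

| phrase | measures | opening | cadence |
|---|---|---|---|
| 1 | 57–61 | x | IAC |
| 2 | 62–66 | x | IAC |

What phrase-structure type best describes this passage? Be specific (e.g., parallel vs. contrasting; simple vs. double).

repeated phrase

Both phrases have the same opening (x) and the same cadence (imperfect authentic cadence): the second is a restatement, not a consequent, so this is a repeated phrase rather than a period.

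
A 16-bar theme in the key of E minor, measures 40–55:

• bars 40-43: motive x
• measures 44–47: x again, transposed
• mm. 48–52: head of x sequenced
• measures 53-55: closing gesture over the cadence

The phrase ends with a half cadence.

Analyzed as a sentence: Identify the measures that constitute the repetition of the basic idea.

The presentation of a sentence is the basic idea (measures 40-43) plus its repetition (mm. 44-47); the repetition of the basic idea is therefore bars 44-47.

measures 44–47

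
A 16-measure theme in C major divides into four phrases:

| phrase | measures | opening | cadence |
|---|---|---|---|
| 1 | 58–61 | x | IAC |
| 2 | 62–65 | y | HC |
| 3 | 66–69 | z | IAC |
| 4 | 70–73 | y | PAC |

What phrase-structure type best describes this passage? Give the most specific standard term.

Four phrases in two halves: the first half (bars 58–65) ends with a half cadence, the second (mm. 66-73) with a perfect authentic cadence — a large antecedent–consequent pair, i.e. a double period.
Phrase 3 begins with different material from phrase 1, making it contrasting.

contrasting double period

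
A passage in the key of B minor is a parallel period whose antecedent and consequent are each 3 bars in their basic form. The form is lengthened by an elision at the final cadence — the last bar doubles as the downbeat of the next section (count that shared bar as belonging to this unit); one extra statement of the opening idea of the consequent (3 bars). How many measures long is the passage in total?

Basic parallel period: 3 + 3 = 6 bars.
6 (basic form) + 3 (extra statement) = 9.
The elision shares a bar with the next section but does not change this unit's count.

9 measures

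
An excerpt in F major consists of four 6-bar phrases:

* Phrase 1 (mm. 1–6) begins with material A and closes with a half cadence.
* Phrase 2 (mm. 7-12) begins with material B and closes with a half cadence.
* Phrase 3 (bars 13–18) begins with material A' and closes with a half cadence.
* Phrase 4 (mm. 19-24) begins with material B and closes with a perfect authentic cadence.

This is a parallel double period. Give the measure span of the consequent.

In a double period the first pair of phrases (ending half cadence) is the large antecedent and the second pair (ending perfect authentic cadence) is the large consequent; the consequent is measures 13–24.

measures 13–24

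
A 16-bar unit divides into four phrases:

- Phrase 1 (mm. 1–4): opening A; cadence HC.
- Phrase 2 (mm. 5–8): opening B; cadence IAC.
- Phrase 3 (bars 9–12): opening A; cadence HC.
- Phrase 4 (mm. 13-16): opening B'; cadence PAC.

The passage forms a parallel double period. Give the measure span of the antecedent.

In a double period the first pair of phrases (ending imperfect authentic cadence) is the large antecedent and the second pair (ending perfect authentic cadence) is the large consequent; the antecedent is measures 1–8.

measures 1–8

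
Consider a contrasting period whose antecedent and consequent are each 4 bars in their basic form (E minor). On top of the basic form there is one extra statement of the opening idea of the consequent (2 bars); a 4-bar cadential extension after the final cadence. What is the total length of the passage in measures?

14 measures

Basic contrasting period: 4 + 4 = 8 bars.
8 (basic form) + 2 (extra statement) + 4 (cadential extension) = 14.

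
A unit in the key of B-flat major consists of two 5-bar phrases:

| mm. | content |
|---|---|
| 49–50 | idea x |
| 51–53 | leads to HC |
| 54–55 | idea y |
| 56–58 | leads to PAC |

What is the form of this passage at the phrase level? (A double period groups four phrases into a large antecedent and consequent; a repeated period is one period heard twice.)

contrasting period

Phrase 1 ends with a half cadence (weaker) and phrase 2 with a perfect authentic cadence (stronger): antecedent + consequent = a period.
The two phrases open with different material (x / y), so the period is contrasting.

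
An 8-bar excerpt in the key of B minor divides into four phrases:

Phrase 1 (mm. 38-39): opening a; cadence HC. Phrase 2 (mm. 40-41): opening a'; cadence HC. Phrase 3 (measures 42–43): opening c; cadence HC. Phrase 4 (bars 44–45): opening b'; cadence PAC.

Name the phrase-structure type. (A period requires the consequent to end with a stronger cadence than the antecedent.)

Four phrases in two halves: the first half (mm. 38-41) ends with a half cadence, the second (bars 42-45) with a perfect authentic cadence — a large antecedent–consequent pair, i.e. a double period.
Phrase 3 begins with different material from phrase 1, making it contrasting.

contrasting double period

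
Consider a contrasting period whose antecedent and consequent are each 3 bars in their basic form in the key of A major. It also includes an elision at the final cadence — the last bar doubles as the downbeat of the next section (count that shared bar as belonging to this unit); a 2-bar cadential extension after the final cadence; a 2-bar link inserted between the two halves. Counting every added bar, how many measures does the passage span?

10 measures

Basic contrasting period: 3 + 3 = 6 bars.
6 (basic form) + 2 (cadential extension) + 2 (link) = 10.
The elision shares a bar with the next section but does not change this unit's count.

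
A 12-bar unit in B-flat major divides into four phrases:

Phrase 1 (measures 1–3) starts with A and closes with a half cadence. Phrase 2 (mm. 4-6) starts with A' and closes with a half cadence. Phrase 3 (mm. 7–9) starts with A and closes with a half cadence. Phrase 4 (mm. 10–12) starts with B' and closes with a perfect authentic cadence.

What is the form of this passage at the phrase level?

parallel double period

Four phrases in two halves: the first half (mm. 1–6) ends with a half cadence, the second (bars 7–12) with a perfect authentic cadence — a large antecedent–consequent pair, i.e. a double period.
Phrase 3 begins with the same material as phrase 1, making it parallel.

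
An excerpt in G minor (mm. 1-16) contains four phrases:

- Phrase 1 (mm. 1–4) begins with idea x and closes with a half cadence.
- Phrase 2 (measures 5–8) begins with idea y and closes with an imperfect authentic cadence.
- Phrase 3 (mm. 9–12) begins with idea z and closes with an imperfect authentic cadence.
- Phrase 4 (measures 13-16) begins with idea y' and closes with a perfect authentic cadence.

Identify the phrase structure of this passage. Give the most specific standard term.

contrasting double period

Four phrases in two halves: the first half (mm. 1–8) ends with an imperfect authentic cadence, the second (mm. 9-16) with a perfect authentic cadence — a large antecedent–consequent pair, i.e. a double period.
Phrase 3 begins with different material from phrase 1, making it contrasting.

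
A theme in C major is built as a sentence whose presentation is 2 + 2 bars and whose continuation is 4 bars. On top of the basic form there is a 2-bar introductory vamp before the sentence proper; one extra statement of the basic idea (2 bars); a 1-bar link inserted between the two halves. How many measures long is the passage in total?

13 measures

Basic sentence: 2 + 2 + 4 = 8 bars.
8 (basic form) + 2 (introduction) + 2 (extra statement) + 1 (link) = 13.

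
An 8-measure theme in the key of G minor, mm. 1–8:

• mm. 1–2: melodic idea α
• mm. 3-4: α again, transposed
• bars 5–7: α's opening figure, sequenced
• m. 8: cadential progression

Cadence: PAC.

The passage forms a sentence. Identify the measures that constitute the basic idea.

The presentation of a sentence is the basic idea (mm. 1–2) plus its repetition (measures 3-4); the basic idea is therefore bars 1-2.

measures 1–2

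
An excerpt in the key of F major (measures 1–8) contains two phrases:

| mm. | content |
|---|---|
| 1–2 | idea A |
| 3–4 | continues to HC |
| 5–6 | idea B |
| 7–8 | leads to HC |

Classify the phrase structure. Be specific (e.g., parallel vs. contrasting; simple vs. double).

The second phrase closes with a half cadence, which is not stronger than the first phrase's half cadence; without a weak→strong cadential pair there is no antecedent–consequent relationship, so this is a phrase group rather than a period.

phrase group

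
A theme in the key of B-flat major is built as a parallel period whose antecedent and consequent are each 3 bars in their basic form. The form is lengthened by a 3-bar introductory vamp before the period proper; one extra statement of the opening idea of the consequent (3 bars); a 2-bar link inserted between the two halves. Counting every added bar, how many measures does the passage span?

Basic parallel period: 3 + 3 = 6 bars.
6 (basic form) + 3 (introduction) + 3 (extra statement) + 2 (link) = 14.

14 measures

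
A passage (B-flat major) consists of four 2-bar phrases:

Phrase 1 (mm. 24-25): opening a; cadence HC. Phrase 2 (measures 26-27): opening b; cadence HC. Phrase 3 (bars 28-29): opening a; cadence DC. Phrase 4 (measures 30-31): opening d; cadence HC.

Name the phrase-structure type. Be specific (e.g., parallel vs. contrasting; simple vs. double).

Phrase 4 ends with a half cadence, no stronger than phrase 2's half cadence, so the four phrases do not form a double period; nor do phrases 3–4 duplicate 1–2, so it is not a repeated period. With no phrase reaching a conclusive cadence, the passage is a phrase group.

phrase group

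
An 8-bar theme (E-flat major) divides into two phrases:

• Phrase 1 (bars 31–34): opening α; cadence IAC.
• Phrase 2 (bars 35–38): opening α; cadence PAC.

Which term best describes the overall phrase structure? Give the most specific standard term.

parallel period

Phrase 1 ends with an imperfect authentic cadence (weaker) and phrase 2 with a perfect authentic cadence (stronger): antecedent + consequent = a period.
The two phrases open with the same material (α / α), so the period is parallel.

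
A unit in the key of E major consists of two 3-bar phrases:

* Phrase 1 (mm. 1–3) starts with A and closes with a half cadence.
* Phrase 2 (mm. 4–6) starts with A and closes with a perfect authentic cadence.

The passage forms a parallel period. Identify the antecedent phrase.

The phrase ending with the weaker cadence (half cadence) is the antecedent; the one ending more conclusively (perfect authentic cadence) is the consequent. The antecedent is phrase 1.

phrase 1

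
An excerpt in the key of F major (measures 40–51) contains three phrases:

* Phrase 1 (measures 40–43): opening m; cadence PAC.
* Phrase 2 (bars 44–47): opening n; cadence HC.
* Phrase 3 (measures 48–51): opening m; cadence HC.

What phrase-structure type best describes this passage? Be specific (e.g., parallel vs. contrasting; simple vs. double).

phrase group

The final phrase closes with a half cadence, which is not stronger than the preceding half cadence; the 3 phrases lack an overall antecedent–consequent design and so form a phrase group.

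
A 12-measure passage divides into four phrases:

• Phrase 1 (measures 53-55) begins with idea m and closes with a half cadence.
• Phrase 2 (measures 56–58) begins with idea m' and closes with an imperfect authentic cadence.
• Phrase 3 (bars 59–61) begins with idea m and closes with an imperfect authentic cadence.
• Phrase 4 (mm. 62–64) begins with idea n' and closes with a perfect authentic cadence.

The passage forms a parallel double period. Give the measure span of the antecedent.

In a double period the four phrases pair into a large antecedent (phrases 1–2, ending imperfect authentic cadence) and a large consequent (phrases 3–4, ending perfect authentic cadence). The antecedent spans bars 53–58.

measures 53–58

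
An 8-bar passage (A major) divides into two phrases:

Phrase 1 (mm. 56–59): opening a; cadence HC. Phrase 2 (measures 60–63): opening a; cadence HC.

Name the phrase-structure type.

repeated phrase

Both phrases have the same opening (a) and the same cadence (half cadence): the second is a restatement, not a consequent, so this is a repeated phrase rather than a period.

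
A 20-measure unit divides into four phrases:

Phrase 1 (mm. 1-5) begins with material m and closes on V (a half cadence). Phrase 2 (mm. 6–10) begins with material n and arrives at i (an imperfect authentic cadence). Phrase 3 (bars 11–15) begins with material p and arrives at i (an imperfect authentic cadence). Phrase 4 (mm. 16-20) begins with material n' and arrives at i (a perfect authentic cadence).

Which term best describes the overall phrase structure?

contrasting double period

Four phrases in two halves: the first half (mm. 1-10) ends with an imperfect authentic cadence, the second (mm. 11-20) with a perfect authentic cadence — a large antecedent–consequent pair, i.e. a double period.
Phrase 3 begins with different material from phrase 1, making it contrasting.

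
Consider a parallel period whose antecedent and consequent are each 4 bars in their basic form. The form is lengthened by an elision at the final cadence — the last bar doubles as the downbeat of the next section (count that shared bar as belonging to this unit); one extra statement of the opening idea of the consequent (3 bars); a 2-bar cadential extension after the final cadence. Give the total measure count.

Basic parallel period: 4 + 4 = 8 bars.
8 (basic form) + 3 (extra statement) + 2 (cadential extension) = 13.
The elision shares a bar with the next section but does not change this unit's count.

13 measures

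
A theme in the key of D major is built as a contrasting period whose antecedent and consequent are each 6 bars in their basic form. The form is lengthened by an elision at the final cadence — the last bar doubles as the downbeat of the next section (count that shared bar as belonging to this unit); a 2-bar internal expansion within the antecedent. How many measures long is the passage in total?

Basic contrasting period: 6 + 6 = 12 bars.
12 (basic form) + 2 (internal expansion) = 14.
The elision shares a bar with the next section but does not change this unit's count.

14 measures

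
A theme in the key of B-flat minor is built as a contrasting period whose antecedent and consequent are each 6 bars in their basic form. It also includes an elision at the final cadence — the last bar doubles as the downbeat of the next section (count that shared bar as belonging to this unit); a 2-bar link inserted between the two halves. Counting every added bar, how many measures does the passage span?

Basic contrasting period: 6 + 6 = 12 bars.
12 (basic form) + 2 (link) = 14.
The elision shares a bar with the next section but does not change this unit's count.

14 measures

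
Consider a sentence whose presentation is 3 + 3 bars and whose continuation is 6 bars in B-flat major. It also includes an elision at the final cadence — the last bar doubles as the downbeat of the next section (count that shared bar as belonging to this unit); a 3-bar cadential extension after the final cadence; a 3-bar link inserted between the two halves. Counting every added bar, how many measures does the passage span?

Basic sentence: 3 + 3 + 6 = 12 bars.
12 (basic form) + 3 (cadential extension) + 3 (link) = 18.
The elision shares a bar with the next section but does not change this unit's count.

18 measures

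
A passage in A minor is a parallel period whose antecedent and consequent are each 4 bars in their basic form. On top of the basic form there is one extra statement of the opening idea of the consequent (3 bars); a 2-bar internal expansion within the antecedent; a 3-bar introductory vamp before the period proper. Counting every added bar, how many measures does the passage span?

Basic parallel period: 4 + 4 = 8 bars.
8 (basic form) + 3 (extra statement) + 2 (internal expansion) + 3 (introduction) = 16.

16 measures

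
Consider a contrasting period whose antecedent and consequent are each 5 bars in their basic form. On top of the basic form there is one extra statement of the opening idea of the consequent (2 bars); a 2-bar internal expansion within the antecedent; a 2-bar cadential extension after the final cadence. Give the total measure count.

Basic contrasting period: 5 + 5 = 10 bars.
10 (basic form) + 2 (extra statement) + 2 (internal expansion) + 2 (cadential extension) = 16.

16 measures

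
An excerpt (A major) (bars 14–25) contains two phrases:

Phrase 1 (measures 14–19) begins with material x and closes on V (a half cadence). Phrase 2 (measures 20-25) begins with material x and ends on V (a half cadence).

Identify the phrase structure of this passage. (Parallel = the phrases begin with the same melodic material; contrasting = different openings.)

repeated phrase

Both phrases have the same opening (x) and the same cadence (half cadence): the second is a restatement, not a consequent, so this is a repeated phrase rather than a period.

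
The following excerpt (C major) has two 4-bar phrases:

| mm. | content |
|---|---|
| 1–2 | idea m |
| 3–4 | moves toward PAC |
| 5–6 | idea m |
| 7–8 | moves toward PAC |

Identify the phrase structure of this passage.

Both phrases have the same opening (m) and the same cadence (perfect authentic cadence): the second is a restatement, not a consequent, so this is a repeated phrase rather than a period.

repeated phrase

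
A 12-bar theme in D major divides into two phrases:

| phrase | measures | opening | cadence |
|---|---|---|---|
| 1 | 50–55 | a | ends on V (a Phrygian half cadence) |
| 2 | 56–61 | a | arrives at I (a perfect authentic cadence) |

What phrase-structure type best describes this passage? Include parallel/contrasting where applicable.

parallel period

Phrase 1 ends with a Phrygian half cadence (weaker) and phrase 2 with a perfect authentic cadence (stronger): antecedent + consequent = a period.
The two phrases open with the same material (a / a), so the period is parallel.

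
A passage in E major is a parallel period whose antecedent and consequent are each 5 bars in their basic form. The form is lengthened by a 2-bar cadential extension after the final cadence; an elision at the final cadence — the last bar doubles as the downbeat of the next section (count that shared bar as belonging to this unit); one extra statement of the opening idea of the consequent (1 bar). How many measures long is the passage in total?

Basic parallel period: 5 + 5 = 10 bars.
10 (basic form) + 2 (cadential extension) + 1 (extra statement) = 13.
The elision shares a bar with the next section but does not change this unit's count.

13 measures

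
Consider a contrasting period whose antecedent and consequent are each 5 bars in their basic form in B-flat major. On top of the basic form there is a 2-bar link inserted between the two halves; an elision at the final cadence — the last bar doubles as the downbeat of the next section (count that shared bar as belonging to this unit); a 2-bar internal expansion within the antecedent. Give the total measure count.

Basic contrasting period: 5 + 5 = 10 bars.
10 (basic form) + 2 (link) + 2 (internal expansion) = 14.
The elision shares a bar with the next section but does not change this unit's count.

14 measures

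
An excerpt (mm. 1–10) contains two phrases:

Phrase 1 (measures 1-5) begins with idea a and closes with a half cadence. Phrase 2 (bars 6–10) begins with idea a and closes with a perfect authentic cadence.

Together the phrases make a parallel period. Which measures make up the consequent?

The phrase ending with the weaker cadence (half cadence) is the antecedent; the one ending more conclusively (perfect authentic cadence) is the consequent. The consequent is measures 6–10.

measures 6–10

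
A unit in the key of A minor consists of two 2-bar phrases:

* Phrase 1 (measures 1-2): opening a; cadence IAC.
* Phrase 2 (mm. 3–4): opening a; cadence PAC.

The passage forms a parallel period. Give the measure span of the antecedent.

The phrase ending with the weaker cadence (imperfect authentic cadence) is the antecedent; the one ending more conclusively (perfect authentic cadence) is the consequent. The antecedent is measures 1–2.

measures 1–2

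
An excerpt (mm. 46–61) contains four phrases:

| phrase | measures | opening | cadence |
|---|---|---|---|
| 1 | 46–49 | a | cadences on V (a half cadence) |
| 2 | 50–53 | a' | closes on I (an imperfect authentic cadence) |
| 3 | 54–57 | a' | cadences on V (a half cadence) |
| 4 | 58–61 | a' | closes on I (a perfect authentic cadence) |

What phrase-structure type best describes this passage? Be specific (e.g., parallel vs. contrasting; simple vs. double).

Four phrases in two halves: the first half (measures 46–53) ends with an imperfect authentic cadence, the second (mm. 54–61) with a perfect authentic cadence — a large antecedent–consequent pair, i.e. a double period.
Phrase 3 begins with the same material as phrase 1, making it parallel.

parallel double period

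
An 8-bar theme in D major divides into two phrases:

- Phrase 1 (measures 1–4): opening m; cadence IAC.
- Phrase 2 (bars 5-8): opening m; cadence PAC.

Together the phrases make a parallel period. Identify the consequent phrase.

phrase 2

The phrase ending with the weaker cadence (imperfect authentic cadence) is the antecedent; the one ending more conclusively (perfect authentic cadence) is the consequent. The consequent is phrase 2.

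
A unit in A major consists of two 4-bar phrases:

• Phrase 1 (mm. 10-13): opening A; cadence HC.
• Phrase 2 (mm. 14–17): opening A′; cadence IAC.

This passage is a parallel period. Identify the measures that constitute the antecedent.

The antecedent is the phrase ending with the weaker cadence (half cadence, phrase 1) and the consequent the one ending more conclusively (imperfect authentic cadence, phrase 2); the antecedent is measures 10-13.

measures 10–13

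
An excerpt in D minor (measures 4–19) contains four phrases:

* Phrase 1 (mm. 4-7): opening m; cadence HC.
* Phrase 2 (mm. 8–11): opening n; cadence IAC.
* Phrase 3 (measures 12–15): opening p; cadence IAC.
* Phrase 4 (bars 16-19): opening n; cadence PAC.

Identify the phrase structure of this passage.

contrasting double period

Four phrases in two halves: the first half (mm. 4-11) ends with an imperfect authentic cadence, the second (bars 12–19) with a perfect authentic cadence — a large antecedent–consequent pair, i.e. a double period.
Phrase 3 begins with different material from phrase 1, making it contrasting.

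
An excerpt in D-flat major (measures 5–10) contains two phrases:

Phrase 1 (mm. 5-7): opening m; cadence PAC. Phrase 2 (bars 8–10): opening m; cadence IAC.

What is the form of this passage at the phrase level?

phrase group

The second phrase closes with an imperfect authentic cadence, which is not stronger than the first phrase's perfect authentic cadence; without a weak→strong cadential pair there is no antecedent–consequent relationship, so this is a phrase group rather than a period.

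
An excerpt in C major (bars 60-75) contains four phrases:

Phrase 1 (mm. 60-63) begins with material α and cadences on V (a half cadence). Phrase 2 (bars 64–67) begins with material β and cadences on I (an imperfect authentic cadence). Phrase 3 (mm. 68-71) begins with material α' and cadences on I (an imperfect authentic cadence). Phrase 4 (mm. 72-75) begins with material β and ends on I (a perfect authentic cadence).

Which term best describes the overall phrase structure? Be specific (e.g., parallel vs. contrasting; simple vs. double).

Four phrases in two halves: the first half (measures 60-67) ends with an imperfect authentic cadence, the second (mm. 68–75) with a perfect authentic cadence — a large antecedent–consequent pair, i.e. a double period.
Phrase 3 begins with the same material as phrase 1, making it parallel.

parallel double period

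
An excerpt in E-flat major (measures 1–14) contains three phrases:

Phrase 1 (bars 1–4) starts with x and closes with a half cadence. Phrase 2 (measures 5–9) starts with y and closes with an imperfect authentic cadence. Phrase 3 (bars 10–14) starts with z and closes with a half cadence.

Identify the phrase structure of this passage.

phrase group

The final phrase closes with a half cadence, which is not stronger than the preceding imperfect authentic cadence; the 3 phrases lack an overall antecedent–consequent design and so form a phrase group.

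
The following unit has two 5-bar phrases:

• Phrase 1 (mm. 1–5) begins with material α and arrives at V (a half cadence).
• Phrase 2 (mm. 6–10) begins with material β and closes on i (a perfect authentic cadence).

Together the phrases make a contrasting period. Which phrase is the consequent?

phrase 2

The phrase ending with the weaker cadence (half cadence) is the antecedent; the one ending more conclusively (perfect authentic cadence) is the consequent. The consequent is phrase 2.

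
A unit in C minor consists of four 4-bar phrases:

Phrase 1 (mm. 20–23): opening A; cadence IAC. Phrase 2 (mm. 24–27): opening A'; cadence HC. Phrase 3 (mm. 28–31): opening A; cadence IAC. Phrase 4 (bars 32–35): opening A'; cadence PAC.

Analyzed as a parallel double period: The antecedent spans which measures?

measures 20–27

In a double period the four phrases pair into a large antecedent (phrases 1–2, ending half cadence) and a large consequent (phrases 3–4, ending perfect authentic cadence). The antecedent spans bars 20–27.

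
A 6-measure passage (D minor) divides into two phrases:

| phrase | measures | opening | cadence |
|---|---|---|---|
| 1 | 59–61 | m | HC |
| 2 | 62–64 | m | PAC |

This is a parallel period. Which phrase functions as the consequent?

The phrase ending with the weaker cadence (half cadence) is the antecedent; the one ending more conclusively (perfect authentic cadence) is the consequent. The consequent is phrase 2.

phrase 2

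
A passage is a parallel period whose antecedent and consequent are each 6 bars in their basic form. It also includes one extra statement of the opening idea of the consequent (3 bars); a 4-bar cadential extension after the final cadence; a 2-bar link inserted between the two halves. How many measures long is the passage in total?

Basic parallel period: 6 + 6 = 12 bars.
12 (basic form) + 3 (extra statement) + 4 (cadential extension) + 2 (link) = 21.

21 measures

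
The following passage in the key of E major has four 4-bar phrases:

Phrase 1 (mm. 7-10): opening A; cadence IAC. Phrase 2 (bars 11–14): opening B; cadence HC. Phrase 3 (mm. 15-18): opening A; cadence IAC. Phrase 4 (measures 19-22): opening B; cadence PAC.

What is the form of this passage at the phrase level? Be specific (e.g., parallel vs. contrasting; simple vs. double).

parallel double period

Four phrases in two halves: the first half (mm. 7-14) ends with a half cadence, the second (mm. 15–22) with a perfect authentic cadence — a large antecedent–consequent pair, i.e. a double period.
Phrase 3 begins with the same material as phrase 1, making it parallel.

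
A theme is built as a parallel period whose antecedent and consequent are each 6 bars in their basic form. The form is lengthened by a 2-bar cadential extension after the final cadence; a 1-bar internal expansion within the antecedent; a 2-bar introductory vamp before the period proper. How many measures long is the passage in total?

Basic parallel period: 6 + 6 = 12 bars.
12 (basic form) + 2 (cadential extension) + 1 (internal expansion) + 2 (introduction) = 17.

17 measures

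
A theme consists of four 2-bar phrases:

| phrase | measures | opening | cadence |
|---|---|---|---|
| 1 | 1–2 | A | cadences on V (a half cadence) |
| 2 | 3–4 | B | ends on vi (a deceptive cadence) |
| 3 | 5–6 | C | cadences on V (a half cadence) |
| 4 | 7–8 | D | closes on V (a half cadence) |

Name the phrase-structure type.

phrase group

Phrase 4 ends with a half cadence, no stronger than phrase 2's deceptive cadence, so the four phrases do not form a double period; nor do phrases 3–4 duplicate 1–2, so it is not a repeated period. With no phrase reaching a conclusive cadence, the passage is a phrase group.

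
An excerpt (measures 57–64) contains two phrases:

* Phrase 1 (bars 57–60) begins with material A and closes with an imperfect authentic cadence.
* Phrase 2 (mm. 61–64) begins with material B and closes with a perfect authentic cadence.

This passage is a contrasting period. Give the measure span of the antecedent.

The antecedent is the phrase ending with the weaker cadence (imperfect authentic cadence, phrase 1) and the consequent the one ending more conclusively (perfect authentic cadence, phrase 2); the antecedent is bars 57–60.

measures 57–60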